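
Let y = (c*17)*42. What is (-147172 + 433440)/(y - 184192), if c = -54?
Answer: -71567/55687 ≈ -1.2852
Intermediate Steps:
y = -38556 (y = -54*17*42 = -918*42 = -38556)
(-147172 + 433440)/(y - 184192) = (-147172 + 433440)/(-38556 - 184192) = 286268/(-222748) = 286268*(-1/222748) = -71567/55687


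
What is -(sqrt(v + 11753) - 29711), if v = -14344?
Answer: 29711 - I*sqrt(2591) ≈ 29711.0 - 50.902*I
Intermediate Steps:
-(sqrt(v + 11753) - 29711) = -(sqrt(-14344 + 11753) - 29711) = -(sqrt(-2591) - 29711) = -(I*sqrt(2591) - 29711) = -(-29711 + I*sqrt(2591)) = 29711 - I*sqrt(2591)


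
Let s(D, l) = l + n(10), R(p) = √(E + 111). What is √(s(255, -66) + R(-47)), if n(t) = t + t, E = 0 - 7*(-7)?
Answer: √(-46 + 4*√10) ≈ 5.775*I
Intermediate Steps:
E = 49 (E = 0 + 49 = 49)
n(t) = 2*t
R(p) = 4*√10 (R(p) = √(49 + 111) = √160 = 4*√10)
s(D, l) = 20 + l (s(D, l) = l + 2*10 = l + 20 = 20 + l)
√(s(255, -66) + R(-47)) = √((20 - 66) + 4*√10) = √(-46 + 4*√10)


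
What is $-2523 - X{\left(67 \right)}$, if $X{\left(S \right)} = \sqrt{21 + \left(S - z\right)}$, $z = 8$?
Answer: $-2523 - 4 \sqrt{5} \approx -2531.9$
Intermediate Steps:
$X{\left(S \right)} = \sqrt{13 + S}$ ($X{\left(S \right)} = \sqrt{21 + \left(S - 8\right)} = \sqrt{21 + \left(-8 + S\right)} = \sqrt{13 + S}$)
$-2523 - X{\left(67 \right)} = -2523 - \sqrt{13 + 67} = -2523 - \sqrt{80} = -2523 - 4 \sqrt{5}$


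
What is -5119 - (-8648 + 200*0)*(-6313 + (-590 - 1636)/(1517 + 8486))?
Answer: -78026068611/1429 ≈ -5.4602e+7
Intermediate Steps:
-5119 - (-8648 + 200*0)*(-6313 + (-590 - 1636)/(1517 + 8486)) = -5119 - (-8648 + 0)*(-6313 - 2226/10003) = -5119 - (-8648)*(-6313 - 2226*1/10003) = -5119 - (-8648)*(-6313 - 318/1429) = -5119 - (-8648)*(-9021595)/1429 = -5119 - 1*78018753560/1429 = -5119 - 78018753560/1429 = -78026068611/1429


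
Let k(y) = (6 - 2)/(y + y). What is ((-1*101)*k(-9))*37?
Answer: 7474/9 ≈ 830.44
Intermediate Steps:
k(y) = 2/y (k(y) = 4/((2*y)) = 4*(1/(2*y)) = 2/y)
((-1*101)*k(-9))*37 = ((-1*101)*(2/(-9)))*37 = -202*(-1)/9*37 = -101*(-2/9)*37 = (202/9)*37 = 7474/9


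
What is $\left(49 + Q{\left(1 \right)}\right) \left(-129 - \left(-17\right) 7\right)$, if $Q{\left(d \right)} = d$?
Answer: $-500$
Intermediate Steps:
$\left(49 + Q{\left(1 \right)}\right) \left(-129 - \left(-17\right) 7\right) = \left(49 + 1\right) \left(-129 - \left(-17\right) 7\right) = 50 \left(-129 - -119\right) = 50 \left(-129 + 119\right) = 50 \left(-10\right) = -500$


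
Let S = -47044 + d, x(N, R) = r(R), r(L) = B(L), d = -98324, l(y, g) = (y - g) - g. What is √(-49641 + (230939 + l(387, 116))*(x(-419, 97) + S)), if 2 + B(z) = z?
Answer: I*√33571768303 ≈ 1.8323e+5*I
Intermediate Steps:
B(z) = -2 + z
l(y, g) = y - 2*g
r(L) = -2 + L
x(N, R) = -2 + R
S = -145368 (S = -47044 - 98324 = -145368)
√(-49641 + (230939 + l(387, 116))*(x(-419, 97) + S)) = √(-49641 + (230939 + (387 - 2*116))*((-2 + 97) - 145368)) = √(-49641 + (230939 + (387 - 232))*(95 - 145368)) = √(-49641 + (230939 + 155)*(-145273)) = √(-49641 + 231094*(-145273)) = √(-49641 - 33571718662) = √(-33571768303) = I*√33571768303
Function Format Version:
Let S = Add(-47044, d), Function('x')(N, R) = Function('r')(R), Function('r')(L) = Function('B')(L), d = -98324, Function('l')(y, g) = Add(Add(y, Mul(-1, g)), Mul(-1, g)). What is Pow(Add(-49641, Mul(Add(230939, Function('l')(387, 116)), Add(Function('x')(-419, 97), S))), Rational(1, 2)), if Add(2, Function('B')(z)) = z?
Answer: Mul(I, Pow(33571768303, Rational(1, 2))) ≈ Mul(1.8323e+5, I)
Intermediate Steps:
Function('B')(z) = Add(-2, z)
Function('l')(y, g) = Add(y, Mul(-2, g))
Function('r')(L) = Add(-2, L)
Function('x')(N, R) = Add(-2, R)
S = -145368 (S = Add(-47044, -98324) = -145368)
Pow(Add(-49641, Mul(Add(230939, Function('l')(387, 116)), Add(Function('x')(-419, 97), S))), Rational(1, 2)) = Pow(Add(-49641, Mul(Add(230939, Add(387, Mul(-2, 116))), Add(Add(-2, 97), -145368))), Rational(1, 2)) = Pow(Add(-49641, Mul(Add(230939, Add(387, -232)), Add(95, -145368))), Rational(1, 2)) = Pow(Add(-49641, Mul(Add(230939, 155), -145273)), Rational(1, 2)) = Pow(Add(-49641, Mul(231094, -145273)), Rational(1, 2)) = Pow(Add(-49641, -33571718662), Rational(1, 2)) = Pow(-33571768303, Rational(1, 2)) = Mul(I, Pow(33571768303, Rational(1, 2)))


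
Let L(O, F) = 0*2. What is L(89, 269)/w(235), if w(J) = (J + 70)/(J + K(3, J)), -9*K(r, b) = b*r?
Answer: 0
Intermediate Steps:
K(r, b) = -b*r/9
L(O, F) = 0
w(J) = 3*(70 + J)/(2*J) (w(J) = (J + 70)/(J - 1/9*J*3) = (70 + J)/(J - J/3) = (70 + J)/((2*J/3)) = (70 + J)*(3/(2*J)) = 3*(70 + J)/(2*J))
L(89, 269)/w(235) = 0/(3/2 + 105/235) = 0/(3/2 + 105*(1/235)) = 0/(3/2 + 21/47) = 0/(183/94) = 0*(94/183) = 0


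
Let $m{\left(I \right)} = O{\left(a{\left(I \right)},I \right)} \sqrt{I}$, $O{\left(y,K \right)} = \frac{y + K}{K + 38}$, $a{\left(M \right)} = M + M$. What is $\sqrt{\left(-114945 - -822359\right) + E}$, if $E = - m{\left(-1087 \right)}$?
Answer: $\frac{\sqrt{778439073014 - 3420789 i \sqrt{1087}}}{1049} \approx 841.08 - 0.060929 i$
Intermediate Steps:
$a{\left(M \right)} = 2 M$
$O{\left(y,K \right)} = \frac{K + y}{38 + K}$
$m{\left(I \right)} = \frac{3 I^{\frac{3}{2}}}{38 + I}$ ($m{\left(I \right)} = \frac{I + 2 I}{38 + I} \sqrt{I} = \frac{3 I}{38 + I} \sqrt{I} = \frac{3 I^{\frac{3}{2}}}{38 + I}$)
$E = - \frac{3261 i \sqrt{1087}}{1049}$ ($E = - \frac{3 \left(-1087\right)^{\frac{3}{2}}}{38 - 1087} = - \frac{3 \left(- 1087 i \sqrt{1087}\right)}{-1049} = - \frac{3 \left(- 1087 i \sqrt{1087}\right) \left(-1\right)}{1049} = - \frac{3261 i \sqrt{1087}}{1049} \approx - 102.49 i$)
$\sqrt{\left(-114945 - -822359\right) + E} = \sqrt{\left(-114945 - -822359\right) - \frac{3261 i \sqrt{1087}}{1049}} = \sqrt{\left(-114945 + 822359\right) - \frac{3261 i \sqrt{1087}}{1049}} = \sqrt{707414 - \frac{3261 i \sqrt{1087}}{1049}}$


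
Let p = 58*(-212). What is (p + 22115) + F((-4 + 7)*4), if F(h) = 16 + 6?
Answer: 9841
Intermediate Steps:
p = -12296
F(h) = 22
(p + 22115) + F((-4 + 7)*4) = (-12296 + 22115) + 22 = 9819 + 22 = 9841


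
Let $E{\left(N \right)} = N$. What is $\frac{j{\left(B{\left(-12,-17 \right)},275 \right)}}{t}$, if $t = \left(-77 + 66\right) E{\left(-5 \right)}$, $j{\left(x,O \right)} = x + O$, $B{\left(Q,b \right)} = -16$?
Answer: $\frac{259}{55} \approx 4.7091$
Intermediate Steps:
$j{\left(x,O \right)} = O + x$
$t = 55$ ($t = \left(-77 + 66\right) \left(-5\right) = \left(-11\right) \left(-5\right) = 55$)
$\frac{j{\left(B{\left(-12,-17 \right)},275 \right)}}{t} = \frac{275 - 16}{55} = 259 \cdot \frac{1}{55} = \frac{259}{55}$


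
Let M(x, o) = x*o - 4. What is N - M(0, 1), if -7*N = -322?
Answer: 50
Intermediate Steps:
N = 46 (N = -1/7*(-322) = 46)
M(x, o) = -4 + o*x (M(x, o) = o*x - 4 = -4 + o*x)
N - M(0, 1) = 46 - (-4 + 1*0) = 46 - (-4 + 0) = 46 - 1*(-4) = 46 + 4 = 50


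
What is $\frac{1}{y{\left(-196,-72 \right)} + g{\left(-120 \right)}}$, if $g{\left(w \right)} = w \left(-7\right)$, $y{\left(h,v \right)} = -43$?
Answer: $\frac{1}{797} \approx 0.0012547$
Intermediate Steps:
$g{\left(w \right)} = - 7 w$
$\frac{1}{y{\left(-196,-72 \right)} + g{\left(-120 \right)}} = \frac{1}{-43 - -840} = \frac{1}{-43 + 840} = \frac{1}{797}$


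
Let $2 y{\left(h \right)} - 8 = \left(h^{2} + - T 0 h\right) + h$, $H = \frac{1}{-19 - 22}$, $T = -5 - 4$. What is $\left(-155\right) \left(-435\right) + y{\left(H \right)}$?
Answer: $\frac{113348129}{1681} \approx 67429.0$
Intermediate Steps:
$T = -9$ ($T = -5 - 4 = -9$)
$H = - \frac{1}{41}$ ($H = \frac{1}{-41} = - \frac{1}{41} \approx -0.02439$)
$y{\left(h \right)} = 4 + \frac{h}{2} + \frac{h^{2}}{2}$ ($y{\left(h \right)} = 4 + \frac{\left(h^{2} + \left(-1\right) \left(-9\right) 0 h\right) + h}{2} = 4 + \frac{\left(h^{2} + 9 \cdot 0 h\right) + h}{2} = 4 + \frac{\left(h^{2} + 0 h\right) + h}{2} = 4 + \frac{\left(h^{2} + 0\right) + h}{2} = 4 + \frac{h^{2} + h}{2} = 4 + \frac{h + h^{2}}{2} = 4 + \left(\frac{h}{2} + \frac{h^{2}}{2}\right) = 4 + \frac{h}{2} + \frac{h^{2}}{2}$)
$\left(-155\right) \left(-435\right) + y{\left(H \right)} = \left(-155\right) \left(-435\right) + \left(4 + \frac{1}{2} \left(- \frac{1}{41}\right) + \frac{\left(- \frac{1}{41}\right)^{2}}{2}\right) = 67425 + \left(4 - \frac{1}{82} + \frac{1}{2} \cdot \frac{1}{1681}\right) = 67425 + \left(4 - \frac{1}{82} + \frac{1}{3362}\right) = 67425 + \frac{6704}{1681} = \frac{113348129}{1681}$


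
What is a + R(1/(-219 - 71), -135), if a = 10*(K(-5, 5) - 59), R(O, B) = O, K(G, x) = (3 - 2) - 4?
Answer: -179801/290 ≈ -620.00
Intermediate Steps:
K(G, x) = -3 (K(G, x) = 1 - 4 = -3)
a = -620 (a = 10*(-3 - 59) = 10*(-62) = -620)
a + R(1/(-219 - 71), -135) = -620 + 1/(-219 - 71) = -620 + 1/(-290) = -620 - 1/290 = -179801/290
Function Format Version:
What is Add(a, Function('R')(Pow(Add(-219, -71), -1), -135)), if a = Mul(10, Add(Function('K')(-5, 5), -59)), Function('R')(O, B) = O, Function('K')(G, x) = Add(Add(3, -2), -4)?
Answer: Rational(-179801, 290) ≈ -620.00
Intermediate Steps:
Function('K')(G, x) = -3 (Function('K')(G, x) = Add(1, -4) = -3)
a = -620 (a = Mul(10, Add(-3, -59)) = Mul(10, -62) = -620)
Add(a, Function('R')(Pow(Add(-219, -71), -1), -135)) = Add(-620, Pow(Add(-219, -71), -1)) = Add(-620, Pow(-290, -1)) = Add(-620, Rational(-1, 290)) = Rational(-179801, 290)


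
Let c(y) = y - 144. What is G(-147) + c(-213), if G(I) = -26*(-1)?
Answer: -331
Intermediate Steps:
c(y) = -144 + y
G(I) = 26
G(-147) + c(-213) = 26 + (-144 - 213) = 26 - 357 = -331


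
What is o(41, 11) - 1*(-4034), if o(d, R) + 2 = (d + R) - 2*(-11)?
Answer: 4106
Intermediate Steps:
o(d, R) = 20 + R + d (o(d, R) = -2 + ((d + R) - 2*(-11)) = -2 + ((R + d) + 22) = -2 + (22 + R + d) = 20 + R + d)
o(41, 11) - 1*(-4034) = (20 + 11 + 41) - 1*(-4034) = 72 + 4034 = 4106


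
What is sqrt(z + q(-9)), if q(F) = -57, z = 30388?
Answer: 7*sqrt(619) ≈ 174.16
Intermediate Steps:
sqrt(z + q(-9)) = sqrt(30388 - 57) = sqrt(30331) = 7*sqrt(619)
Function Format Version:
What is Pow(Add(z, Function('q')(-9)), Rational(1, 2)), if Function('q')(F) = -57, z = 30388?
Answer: Mul(7, Pow(619, Rational(1, 2))) ≈ 174.16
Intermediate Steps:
Pow(Add(z, Function('q')(-9)), Rational(1, 2)) = Pow(Add(30388, -57), Rational(1, 2)) = Pow(30331, Rational(1, 2)) = Mul(7, Pow(619, Rational(1, 2)))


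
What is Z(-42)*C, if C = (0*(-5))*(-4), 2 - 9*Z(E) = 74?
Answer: 0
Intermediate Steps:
Z(E) = -8 (Z(E) = 2/9 - 1/9*74 = 2/9 - 74/9 = -8)
C = 0 (C = 0*(-4) = 0)
Z(-42)*C = -8*0 = 0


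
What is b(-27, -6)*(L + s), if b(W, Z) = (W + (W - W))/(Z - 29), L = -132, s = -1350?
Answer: -40014/35 ≈ -1143.3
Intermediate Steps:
b(W, Z) = W/(-29 + Z) (b(W, Z) = (W + 0)/(-29 + Z) = W/(-29 + Z))
b(-27, -6)*(L + s) = (-27/(-29 - 6))*(-132 - 1350) = -27/(-35)*(-1482) = -27*(-1/35)*(-1482) = (27/35)*(-1482) = -40014/35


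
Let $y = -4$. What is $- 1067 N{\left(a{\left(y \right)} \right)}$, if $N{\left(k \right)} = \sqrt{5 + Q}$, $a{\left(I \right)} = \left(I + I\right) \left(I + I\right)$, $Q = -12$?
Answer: $- 1067 i \sqrt{7} \approx - 2823.0 i$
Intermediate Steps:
$a{\left(I \right)} = 4 I^{2}$ ($a{\left(I \right)} = 2 I 2 I = 4 I^{2}$)
$N{\left(k \right)} = i \sqrt{7}$ ($N{\left(k \right)} = \sqrt{5 - 12} = \sqrt{-7} = i \sqrt{7}$)
$- 1067 N{\left(a{\left(y \right)} \right)} = - 1067 i \sqrt{7}$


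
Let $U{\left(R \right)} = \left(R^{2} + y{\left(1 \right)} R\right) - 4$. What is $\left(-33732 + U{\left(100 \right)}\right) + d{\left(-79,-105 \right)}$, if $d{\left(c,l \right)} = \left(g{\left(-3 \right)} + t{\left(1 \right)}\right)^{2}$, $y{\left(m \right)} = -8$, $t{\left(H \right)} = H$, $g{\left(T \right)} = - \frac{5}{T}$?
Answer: $- \frac{220760}{9} \approx -24529.0$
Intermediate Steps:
$U{\left(R \right)} = -4 + R^{2} - 8 R$ ($U{\left(R \right)} = \left(R^{2} - 8 R\right) - 4 = -4 + R^{2} - 8 R$)
$d{\left(c,l \right)} = \frac{64}{9}$ ($d{\left(c,l \right)} = \left(- \frac{5}{-3} + 1\right)^{2} = \left(\left(-5\right) \left(- \frac{1}{3}\right) + 1\right)^{2} = \left(\frac{5}{3} + 1\right)^{2} = \left(\frac{8}{3}\right)^{2} = \frac{64}{9}$)
$\left(-33732 + U{\left(100 \right)}\right) + d{\left(-79,-105 \right)} = \left(-33732 - \left(804 - 10000\right)\right) + \frac{64}{9} = \left(-33732 - -9196\right) + \frac{64}{9} = \left(-33732 + 9196\right) + \frac{64}{9} = -24536 + \frac{64}{9} = - \frac{220760}{9}$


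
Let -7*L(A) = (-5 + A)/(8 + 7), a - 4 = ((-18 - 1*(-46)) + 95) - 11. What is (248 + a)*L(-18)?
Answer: 1196/15 ≈ 79.733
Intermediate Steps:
a = 116 (a = 4 + (((-18 - 1*(-46)) + 95) - 11) = 4 + (((-18 + 46) + 95) - 11) = 4 + ((28 + 95) - 11) = 4 + (123 - 11) = 4 + 112 = 116)
L(A) = 1/21 - A/105 (L(A) = -(-5 + A)/(7*(8 + 7)) = -(-5 + A)/(7*15) = -(-1/3 + A/15)/7 = 1/21 - A/105)
(248 + a)*L(-18) = (248 + 116)*(1/21 - 1/105*(-18)) = 364*(1/21 + 6/35) = 364*(23/105) = 1196/15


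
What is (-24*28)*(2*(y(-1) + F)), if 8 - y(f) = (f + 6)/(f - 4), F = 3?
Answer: -16128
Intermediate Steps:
y(f) = 8 - (6 + f)/(-4 + f) (y(f) = 8 - (f + 6)/(f - 4) = 8 - (6 + f)/(-4 + f))
(-24*28)*(2*(y(-1) + F)) = (-24*28)*(2*((-38 + 7*(-1))/(-4 - 1) + 3)) = -1344*((-38 - 7)/(-5) + 3) = -1344*(-⅕*(-45) + 3) = -1344*(9 + 3) = -1344*12 = -672*24 = -16128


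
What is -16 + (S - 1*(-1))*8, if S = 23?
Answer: 176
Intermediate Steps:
-16 + (S - 1*(-1))*8 = -16 + (23 - 1*(-1))*8 = -16 + (23 + 1)*8 = -16 + 24*8 = -16 + 192 = 176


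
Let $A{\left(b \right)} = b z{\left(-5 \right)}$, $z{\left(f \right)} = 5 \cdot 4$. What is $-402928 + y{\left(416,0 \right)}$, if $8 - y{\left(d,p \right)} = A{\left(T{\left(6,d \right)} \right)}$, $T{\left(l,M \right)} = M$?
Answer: $-411240$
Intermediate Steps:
$z{\left(f \right)} = 20$
$A{\left(b \right)} = 20 b$ ($A{\left(b \right)} = b 20 = 20 b$)
$y{\left(d,p \right)} = 8 - 20 d$
$-402928 + y{\left(416,0 \right)} = -402928 + \left(8 - 8320\right) = -402928 - 8312 = -411240$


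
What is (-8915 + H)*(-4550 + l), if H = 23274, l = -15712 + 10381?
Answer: -141881279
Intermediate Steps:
l = -5331
(-8915 + H)*(-4550 + l) = (-8915 + 23274)*(-4550 - 5331) = 14359*(-9881) = -141881279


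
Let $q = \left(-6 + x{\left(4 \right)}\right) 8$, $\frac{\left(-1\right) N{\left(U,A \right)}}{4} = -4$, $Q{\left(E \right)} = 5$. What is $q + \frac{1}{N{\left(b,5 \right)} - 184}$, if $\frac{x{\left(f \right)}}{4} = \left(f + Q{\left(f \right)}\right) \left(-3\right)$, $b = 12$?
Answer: $- \frac{153217}{168} \approx -912.01$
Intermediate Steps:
$N{\left(U,A \right)} = 16$ ($N{\left(U,A \right)} = \left(-4\right) \left(-4\right) = 16$)
$x{\left(f \right)} = -60 - 12 f$ ($x{\left(f \right)} = 4 \left(f + 5\right) \left(-3\right) = 4 \left(5 + f\right) \left(-3\right) = 4 \left(-15 - 3 f\right) = -60 - 12 f$)
$q = -912$ ($q = \left(-6 - 108\right) 8 = \left(-114\right) 8 = -912$)
$q + \frac{1}{N{\left(b,5 \right)} - 184} = -912 + \frac{1}{16 - 184} = -912 + \frac{1}{-168} = -912 - \frac{1}{168} = - \frac{153217}{168}$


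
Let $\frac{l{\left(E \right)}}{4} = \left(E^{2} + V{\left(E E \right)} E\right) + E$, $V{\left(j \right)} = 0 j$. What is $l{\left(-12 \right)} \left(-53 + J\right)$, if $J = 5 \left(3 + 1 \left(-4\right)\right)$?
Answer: $-30624$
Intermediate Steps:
$V{\left(j \right)} = 0$
$J = -5$ ($J = 5 \left(3 - 4\right) = 5 \left(-1\right) = -5$)
$l{\left(E \right)} = 4 E + 4 E^{2}$ ($l{\left(E \right)} = 4 \left(\left(E^{2} + 0 E\right) + E\right) = 4 \left(\left(E^{2} + 0\right) + E\right) = 4 \left(E^{2} + E\right) = 4 \left(E + E^{2}\right) = 4 E + 4 E^{2}$)
$l{\left(-12 \right)} \left(-53 + J\right) = 4 \left(-12\right) \left(1 - 12\right) \left(-53 - 5\right) = 4 \left(-12\right) \left(-11\right) \left(-58\right) = 528 \left(-58\right) = -30624$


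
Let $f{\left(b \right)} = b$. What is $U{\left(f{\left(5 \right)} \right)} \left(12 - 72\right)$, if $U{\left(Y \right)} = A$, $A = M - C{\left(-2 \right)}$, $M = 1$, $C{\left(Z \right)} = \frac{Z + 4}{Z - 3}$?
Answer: $-84$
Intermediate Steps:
$C{\left(Z \right)} = \frac{4 + Z}{-3 + Z}$
$A = \frac{7}{5}$ ($A = 1 - \frac{4 - 2}{-3 - 2} = 1 - \frac{1}{-5} \cdot 2 = 1 - \left(- \frac{1}{5}\right) 2 = 1 - - \frac{2}{5} = 1 + \frac{2}{5} = \frac{7}{5} \approx 1.4$)
$U{\left(Y \right)} = \frac{7}{5}$
$U{\left(f{\left(5 \right)} \right)} \left(12 - 72\right) = \frac{7 \left(12 - 72\right)}{5} = \frac{7}{5} \left(-60\right) = -84$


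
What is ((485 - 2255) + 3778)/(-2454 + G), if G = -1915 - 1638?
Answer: -2008/6007 ≈ -0.33428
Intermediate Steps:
G = -3553
((485 - 2255) + 3778)/(-2454 + G) = ((485 - 2255) + 3778)/(-2454 - 3553) = (-1770 + 3778)/(-6007) = 2008*(-1/6007) = -2008/6007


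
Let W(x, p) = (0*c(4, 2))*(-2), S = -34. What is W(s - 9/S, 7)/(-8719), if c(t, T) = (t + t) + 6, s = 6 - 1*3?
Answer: 0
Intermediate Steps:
s = 3 (s = 6 - 3 = 3)
c(t, T) = 6 + 2*t (c(t, T) = 2*t + 6 = 6 + 2*t)
W(x, p) = 0 (W(x, p) = (0*(6 + 2*4))*(-2) = (0*(6 + 8))*(-2) = (0*14)*(-2) = 0*(-2) = 0)
W(s - 9/S, 7)/(-8719) = 0/(-8719) = 0*(-1/8719) = 0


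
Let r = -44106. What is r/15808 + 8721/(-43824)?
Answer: -21570447/7216352 ≈ -2.9891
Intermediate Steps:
r/15808 + 8721/(-43824) = -44106/15808 + 8721/(-43824) = -44106*1/15808 + 8721*(-1/43824) = -22053/7904 - 2907/14608 = -21570447/7216352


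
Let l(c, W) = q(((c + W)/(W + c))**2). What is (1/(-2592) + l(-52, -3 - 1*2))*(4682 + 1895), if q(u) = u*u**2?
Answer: 17041007/2592 ≈ 6574.5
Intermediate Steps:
q(u) = u**3
l(c, W) = 1 (l(c, W) = (((c + W)/(W + c))**2)**3 = (((W + c)/(W + c))**2)**3 = (1**2)**3 = 1**3 = 1)
(1/(-2592) + l(-52, -3 - 1*2))*(4682 + 1895) = (1/(-2592) + 1)*(4682 + 1895) = (-1/2592 + 1)*6577 = (2591/2592)*6577 = 17041007/2592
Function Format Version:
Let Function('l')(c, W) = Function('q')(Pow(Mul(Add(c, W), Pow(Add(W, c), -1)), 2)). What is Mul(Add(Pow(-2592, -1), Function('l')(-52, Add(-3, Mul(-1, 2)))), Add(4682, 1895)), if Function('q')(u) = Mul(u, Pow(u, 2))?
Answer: Rational(17041007, 2592) ≈ 6574.5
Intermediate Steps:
Function('q')(u) = Pow(u, 3)
Function('l')(c, W) = 1 (Function('l')(c, W) = Pow(Pow(Mul(Add(c, W), Pow(Add(W, c), -1)), 2), 3) = Pow(Pow(Mul(Add(W, c), Pow(Add(W, c), -1)), 2), 3) = Pow(Pow(1, 2), 3) = Pow(1, 3) = 1)
Mul(Add(Pow(-2592, -1), Function('l')(-52, Add(-3, Mul(-1, 2)))), Add(4682, 1895)) = Mul(Add(Pow(-2592, -1), 1), Add(4682, 1895)) = Mul(Add(Rational(-1, 2592), 1), 6577) = Mul(Rational(2591, 2592), 6577) = Rational(17041007, 2592)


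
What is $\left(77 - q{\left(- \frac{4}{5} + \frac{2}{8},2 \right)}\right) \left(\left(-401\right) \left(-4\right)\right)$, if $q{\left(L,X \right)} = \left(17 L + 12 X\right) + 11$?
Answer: $\frac{411827}{5} \approx 82365.0$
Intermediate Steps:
$q{\left(L,X \right)} = 11 + 12 X + 17 L$ ($q{\left(L,X \right)} = \left(12 X + 17 L\right) + 11 = 11 + 12 X + 17 L$)
$\left(77 - q{\left(- \frac{4}{5} + \frac{2}{8},2 \right)}\right) \left(\left(-401\right) \left(-4\right)\right) = \left(77 - \left(11 + 12 \cdot 2 + 17 \left(- \frac{4}{5} + \frac{2}{8}\right)\right)\right) \left(\left(-401\right) \left(-4\right)\right) = \left(77 - \left(11 + 24 + 17 \left(\left(-4\right) \frac{1}{5} + 2 \cdot \frac{1}{8}\right)\right)\right) 1604 = \left(77 - \left(11 + 24 + 17 \left(- \frac{4}{5} + \frac{1}{4}\right)\right)\right) 1604 = \left(77 - \left(11 + 24 + 17 \left(- \frac{11}{20}\right)\right)\right) 1604 = \left(77 - \left(11 + 24 - \frac{187}{20}\right)\right) 1604 = \left(77 - \frac{513}{20}\right) 1604 = \frac{1027}{20} \cdot 1604 = \frac{411827}{5}$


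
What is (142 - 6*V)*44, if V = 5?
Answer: 4928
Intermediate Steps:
(142 - 6*V)*44 = (142 - 6*5)*44 = (142 - 30)*44 = 112*44 = 4928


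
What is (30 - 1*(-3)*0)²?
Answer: 900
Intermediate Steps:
(30 - 1*(-3)*0)² = (30 + 3*0)² = (30 + 0)² = 30² = 900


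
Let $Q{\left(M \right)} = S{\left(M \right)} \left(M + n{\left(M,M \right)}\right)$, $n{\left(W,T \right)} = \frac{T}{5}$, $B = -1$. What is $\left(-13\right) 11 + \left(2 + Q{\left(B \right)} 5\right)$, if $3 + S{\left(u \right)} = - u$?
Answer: $-129$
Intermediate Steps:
$n{\left(W,T \right)} = \frac{T}{5}$ ($n{\left(W,T \right)} = T \frac{1}{5} = \frac{T}{5}$)
$S{\left(u \right)} = -3 - u$
$Q{\left(M \right)} = \frac{6 M \left(-3 - M\right)}{5}$ ($Q{\left(M \right)} = \left(-3 - M\right) \left(M + \frac{M}{5}\right) = \left(-3 - M\right) \frac{6 M}{5} = \frac{6 M \left(-3 - M\right)}{5}$)
$\left(-13\right) 11 + \left(2 + Q{\left(B \right)} 5\right) = \left(-13\right) 11 + \left(2 + \left(- \frac{6}{5}\right) \left(-1\right) \left(3 - 1\right) 5\right) = -143 + \left(2 + \left(- \frac{6}{5}\right) \left(-1\right) 2 \cdot 5\right) = -143 + \left(2 + \frac{12}{5} \cdot 5\right) = -143 + \left(2 + 12\right) = -143 + 14 = -129$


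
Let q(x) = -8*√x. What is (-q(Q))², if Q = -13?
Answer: -832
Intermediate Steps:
(-q(Q))² = (-(-8)*√(-13))² = (-(-8)*I*√13)² = (8*I*√13)² = -832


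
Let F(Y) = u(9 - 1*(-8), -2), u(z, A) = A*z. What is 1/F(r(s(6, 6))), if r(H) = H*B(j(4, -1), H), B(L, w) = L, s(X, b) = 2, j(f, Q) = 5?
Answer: -1/34 ≈ -0.029412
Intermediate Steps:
r(H) = 5*H (r(H) = H*5 = 5*H)
F(Y) = -34 (F(Y) = -2*(9 - 1*(-8)) = -2*(9 + 8) = -2*17 = -34)
1/F(r(s(6, 6))) = 1/(-34) = -1/34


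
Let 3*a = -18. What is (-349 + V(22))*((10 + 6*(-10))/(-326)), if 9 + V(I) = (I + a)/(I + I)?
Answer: -98350/1793 ≈ -54.852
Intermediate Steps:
a = -6 (a = (1/3)*(-18) = -6)
V(I) = -9 + (-6 + I)/(2*I) (V(I) = -9 + (I - 6)/(I + I) = -9 + (-6 + I)/((2*I)) = -9 + (-6 + I)*(1/(2*I)) = -9 + (-6 + I)/(2*I))
(-349 + V(22))*((10 + 6*(-10))/(-326)) = (-349 + (-17/2 - 3/22))*((10 + 6*(-10))/(-326)) = (-349 + (-17/2 - 3*1/22))*((10 - 60)*(-1/326)) = (-349 + (-17/2 - 3/22))*(-50*(-1/326)) = (-349 - 95/11)*(25/163) = -3934/11*25/163 = -98350/1793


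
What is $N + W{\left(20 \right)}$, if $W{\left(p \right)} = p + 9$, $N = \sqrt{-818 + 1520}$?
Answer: $29 + 3 \sqrt{78} \approx 55.495$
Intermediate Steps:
$N = 3 \sqrt{78}$ ($N = \sqrt{702} = 3 \sqrt{78} \approx 26.495$)
$W{\left(p \right)} = 9 + p$
$N + W{\left(20 \right)} = 3 \sqrt{78} + \left(9 + 20\right) = 3 \sqrt{78} + 29 = 29 + 3 \sqrt{78}$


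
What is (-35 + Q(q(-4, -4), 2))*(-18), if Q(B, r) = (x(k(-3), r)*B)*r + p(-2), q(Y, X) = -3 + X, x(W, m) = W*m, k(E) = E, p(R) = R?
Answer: -846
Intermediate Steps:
Q(B, r) = -2 - 3*B*r² (Q(B, r) = ((-3*r)*B)*r - 2 = (-3*B*r)*r - 2 = -3*B*r² - 2 = -2 - 3*B*r²)
(-35 + Q(q(-4, -4), 2))*(-18) = (-35 + (-2 - 3*(-3 - 4)*2²))*(-18) = (-35 + (-2 - 3*(-7)*4))*(-18) = (-35 + (-2 + 84))*(-18) = (-35 + 82)*(-18) = 47*(-18) = -846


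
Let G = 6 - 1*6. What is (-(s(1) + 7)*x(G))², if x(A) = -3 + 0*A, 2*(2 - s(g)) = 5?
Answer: 1521/4 ≈ 380.25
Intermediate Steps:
s(g) = -½ (s(g) = 2 - ½*5 = 2 - 5/2 = -½)
G = 0 (G = 6 - 6 = 0)
x(A) = -3 (x(A) = -3 + 0 = -3)
(-(s(1) + 7)*x(G))² = (-(-½ + 7)*(-3))² = (-13*(-3)/2)² = (-1*(-39/2))² = (39/2)² = 1521/4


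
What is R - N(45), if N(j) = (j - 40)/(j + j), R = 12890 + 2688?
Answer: 280403/18 ≈ 15578.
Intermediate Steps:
R = 15578
N(j) = (-40 + j)/(2*j) (N(j) = (-40 + j)/((2*j)) = (-40 + j)*(1/(2*j)) = (-40 + j)/(2*j))
R - N(45) = 15578 - (-40 + 45)/(2*45) = 15578 - 5/(2*45) = 15578 - 1*1/18 = 15578 - 1/18 = 280403/18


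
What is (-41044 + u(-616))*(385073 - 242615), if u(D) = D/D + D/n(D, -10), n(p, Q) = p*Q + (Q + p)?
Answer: -16178426398362/2767 ≈ -5.8469e+9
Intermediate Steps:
n(p, Q) = Q + p + Q*p (n(p, Q) = Q*p + (Q + p) = Q + p + Q*p)
u(D) = 1 + D/(-10 - 9*D) (u(D) = D/D + D/(-10 + D - 10*D) = 1 + D/(-10 - 9*D))
(-41044 + u(-616))*(385073 - 242615) = (-41044 + 2*(5 + 4*(-616))/(10 + 9*(-616)))*(385073 - 242615) = (-41044 + 2*(5 - 2464)/(10 - 5544))*142458 = (-41044 + 2*(-2459)/(-5534))*142458 = (-41044 + 2*(-1/5534)*(-2459))*142458 = (-41044 + 2459/2767)*142458 = -113566289/2767*142458 = -16178426398362/2767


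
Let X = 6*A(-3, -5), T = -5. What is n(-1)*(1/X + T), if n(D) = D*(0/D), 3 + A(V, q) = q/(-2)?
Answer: 0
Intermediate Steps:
A(V, q) = -3 - q/2 (A(V, q) = -3 + q/(-2) = -3 + q*(-½) = -3 - q/2)
n(D) = 0 (n(D) = D*0 = 0)
X = -3 (X = 6*(-3 - ½*(-5)) = 6*(-3 + 5/2) = 6*(-½) = -3)
n(-1)*(1/X + T) = 0*(1/(-3) - 5) = 0*(-⅓ - 5) = 0*(-16/3) = 0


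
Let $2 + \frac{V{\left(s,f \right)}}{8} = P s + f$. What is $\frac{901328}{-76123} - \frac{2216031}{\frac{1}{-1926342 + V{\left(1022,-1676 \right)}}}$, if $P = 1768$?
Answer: $- \frac{2111234775333577154}{76123} \approx -2.7735 \cdot 10^{13}$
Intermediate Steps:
$V{\left(s,f \right)} = -16 + 8 f + 14144 s$ ($V{\left(s,f \right)} = -16 + 8 \left(1768 s + f\right) = -16 + 8 \left(f + 1768 s\right) = -16 + \left(8 f + 14144 s\right) = -16 + 8 f + 14144 s$)
$\frac{901328}{-76123} - \frac{2216031}{\frac{1}{-1926342 + V{\left(1022,-1676 \right)}}} = \frac{901328}{-76123} - \frac{2216031}{\frac{1}{-1926342 + \left(-16 + 8 \left(-1676\right) + 14144 \cdot 1022\right)}} = 901328 \left(- \frac{1}{76123}\right) - \frac{2216031}{\frac{1}{-1926342 - -14441744}} = - \frac{901328}{76123} - \frac{2216031}{\frac{1}{-1926342 + 14441744}} = - \frac{901328}{76123} - \frac{2216031}{\frac{1}{12515402}} = - \frac{901328}{76123} - 2216031 \frac{1}{\frac{1}{12515402}} = - \frac{901328}{76123} - 27734518809462 = - \frac{2111234775333577154}{76123}$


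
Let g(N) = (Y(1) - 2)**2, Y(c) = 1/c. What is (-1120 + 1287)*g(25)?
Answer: 167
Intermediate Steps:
g(N) = 1 (g(N) = (1/1 - 2)**2 = (1 - 2)**2 = (-1)**2 = 1)
(-1120 + 1287)*g(25) = (-1120 + 1287)*1 = 167*1 = 167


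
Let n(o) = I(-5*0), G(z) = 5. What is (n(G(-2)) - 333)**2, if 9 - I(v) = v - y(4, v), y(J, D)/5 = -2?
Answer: 111556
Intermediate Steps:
y(J, D) = -10 (y(J, D) = 5*(-2) = -10)
I(v) = -1 - v (I(v) = 9 - (v - 1*(-10)) = 9 - (v + 10) = 9 - (10 + v) = 9 + (-10 - v) = -1 - v)
n(o) = -1 (n(o) = -1 - (-5)*0 = -1 - 1*0 = -1 + 0 = -1)
(n(G(-2)) - 333)**2 = (-1 - 333)**2 = (-334)**2 = 111556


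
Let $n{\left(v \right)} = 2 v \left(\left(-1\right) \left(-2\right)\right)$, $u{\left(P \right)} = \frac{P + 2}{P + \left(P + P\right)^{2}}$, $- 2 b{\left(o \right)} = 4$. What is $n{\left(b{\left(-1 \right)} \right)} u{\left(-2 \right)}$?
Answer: $0$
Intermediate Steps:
$b{\left(o \right)} = -2$ ($b{\left(o \right)} = \left(- \frac{1}{2}\right) 4 = -2$)
$u{\left(P \right)} = \frac{2 + P}{P + 4 P^{2}}$ ($u{\left(P \right)} = \frac{2 + P}{P + \left(2 P\right)^{2}} = \frac{2 + P}{P + 4 P^{2}}$)
$n{\left(v \right)} = 4 v$ ($n{\left(v \right)} = 2 v 2 = 4 v$)
$n{\left(b{\left(-1 \right)} \right)} u{\left(-2 \right)} = 4 \left(-2\right) \frac{2 - 2}{\left(-2\right) \left(1 + 4 \left(-2\right)\right)} = - 8 \left(\left(- \frac{1}{2}\right) \frac{1}{1 - 8} \cdot 0\right) = - 8 \left(\left(- \frac{1}{2}\right) \frac{1}{-7} \cdot 0\right) = - 8 \left(\left(- \frac{1}{2}\right) \left(- \frac{1}{7}\right) 0\right) = \left(-8\right) 0 = 0$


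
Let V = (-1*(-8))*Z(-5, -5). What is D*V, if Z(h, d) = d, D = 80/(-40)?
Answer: 80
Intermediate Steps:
D = -2 (D = 80*(-1/40) = -2)
V = -40 (V = -1*(-8)*(-5) = 8*(-5) = -40)
D*V = -2*(-40) = 80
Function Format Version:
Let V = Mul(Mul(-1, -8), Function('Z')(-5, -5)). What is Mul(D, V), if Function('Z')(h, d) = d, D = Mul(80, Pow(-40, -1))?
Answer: 80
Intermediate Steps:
D = -2 (D = Mul(80, Rational(-1, 40)) = -2)
V = -40 (V = Mul(Mul(-1, -8), -5) = Mul(8, -5) = -40)
Mul(D, V) = Mul(-2, -40) = 80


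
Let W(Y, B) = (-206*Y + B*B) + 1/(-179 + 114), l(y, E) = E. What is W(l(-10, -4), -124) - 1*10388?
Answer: 377779/65 ≈ 5812.0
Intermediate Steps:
W(Y, B) = -1/65 + B**2 - 206*Y (W(Y, B) = (-206*Y + B**2) + 1/(-65) = (B**2 - 206*Y) - 1/65 = -1/65 + B**2 - 206*Y)
W(l(-10, -4), -124) - 1*10388 = (-1/65 + (-124)**2 - 206*(-4)) - 1*10388 = (-1/65 + 15376 + 824) - 10388 = 1052999/65 - 10388 = 377779/65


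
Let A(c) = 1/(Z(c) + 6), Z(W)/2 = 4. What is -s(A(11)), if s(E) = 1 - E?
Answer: -13/14 ≈ -0.92857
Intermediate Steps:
Z(W) = 8 (Z(W) = 2*4 = 8)
A(c) = 1/14 (A(c) = 1/(8 + 6) = 1/14)
-s(A(11)) = -(1 - 1*1/14) = -(1 - 1/14) = -1*13/14 = -13/14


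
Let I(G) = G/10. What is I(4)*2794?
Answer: 5588/5 ≈ 1117.6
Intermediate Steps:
I(G) = G/10 (I(G) = G*(⅒) = G/10)
I(4)*2794 = ((⅒)*4)*2794 = (⅖)*2794 = 5588/5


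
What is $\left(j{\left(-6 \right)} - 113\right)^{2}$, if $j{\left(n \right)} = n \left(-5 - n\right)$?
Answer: $14161$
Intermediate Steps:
$\left(j{\left(-6 \right)} - 113\right)^{2} = \left(\left(-1\right) \left(-6\right) \left(5 - 6\right) - 113\right)^{2} = \left(\left(-1\right) \left(-6\right) \left(-1\right) - 113\right)^{2} = \left(-6 - 113\right)^{2} = \left(-119\right)^{2} = 14161$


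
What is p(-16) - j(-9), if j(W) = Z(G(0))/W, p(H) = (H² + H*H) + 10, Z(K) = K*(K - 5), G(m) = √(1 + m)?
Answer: 4694/9 ≈ 521.56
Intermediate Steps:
Z(K) = K*(-5 + K)
p(H) = 10 + 2*H² (p(H) = (H² + H²) + 10 = 2*H² + 10 = 10 + 2*H²)
j(W) = -4/W (j(W) = (√(1 + 0)*(-5 + √(1 + 0)))/W = (√1*(-5 + √1))/W = (1*(-5 + 1))/W = (1*(-4))/W = -4/W)
p(-16) - j(-9) = (10 + 2*(-16)²) - (-4)/(-9) = (10 + 2*256) - (-4)*(-1)/9 = (10 + 512) - 1*4/9 = 522 - 4/9 = 4694/9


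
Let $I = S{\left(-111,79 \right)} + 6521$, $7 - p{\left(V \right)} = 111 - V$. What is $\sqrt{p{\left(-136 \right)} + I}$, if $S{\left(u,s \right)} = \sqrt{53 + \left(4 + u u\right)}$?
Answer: $\sqrt{6281 + \sqrt{12378}} \approx 79.952$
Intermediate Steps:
$p{\left(V \right)} = -104 + V$ ($p{\left(V \right)} = 7 - \left(111 - V\right) = 7 + \left(-111 + V\right) = -104 + V$)
$S{\left(u,s \right)} = \sqrt{57 + u^{2}}$ ($S{\left(u,s \right)} = \sqrt{53 + \left(4 + u^{2}\right)} = \sqrt{57 + u^{2}}$)
$I = 6521 + \sqrt{12378}$ ($I = \sqrt{57 + \left(-111\right)^{2}} + 6521 = \sqrt{57 + 12321} + 6521 = \sqrt{12378} + 6521 = 6521 + \sqrt{12378} \approx 6632.3$)
$\sqrt{p{\left(-136 \right)} + I} = \sqrt{\left(-104 - 136\right) + \left(6521 + \sqrt{12378}\right)} = \sqrt{-240 + \left(6521 + \sqrt{12378}\right)} = \sqrt{6281 + \sqrt{12378}}$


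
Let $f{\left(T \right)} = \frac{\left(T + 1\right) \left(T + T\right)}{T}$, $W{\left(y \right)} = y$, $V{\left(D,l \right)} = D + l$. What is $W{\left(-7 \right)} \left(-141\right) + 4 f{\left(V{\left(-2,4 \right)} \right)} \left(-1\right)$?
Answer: $963$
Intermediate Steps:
$f{\left(T \right)} = 2 + 2 T$ ($f{\left(T \right)} = \frac{\left(1 + T\right) 2 T}{T} = \frac{2 T \left(1 + T\right)}{T} = 2 + 2 T$)
$W{\left(-7 \right)} \left(-141\right) + 4 f{\left(V{\left(-2,4 \right)} \right)} \left(-1\right) = \left(-7\right) \left(-141\right) + 4 \left(2 + 2 \left(-2 + 4\right)\right) \left(-1\right) = 987 + 4 \left(2 + 2 \cdot 2\right) \left(-1\right) = 987 + 4 \left(2 + 4\right) \left(-1\right) = 987 + 4 \cdot 6 \left(-1\right) = 987 + 24 \left(-1\right) = 987 - 24 = 963$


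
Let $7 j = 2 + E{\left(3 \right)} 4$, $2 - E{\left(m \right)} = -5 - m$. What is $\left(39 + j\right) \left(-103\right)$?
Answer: $-4635$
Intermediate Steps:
$E{\left(m \right)} = 7 + m$ ($E{\left(m \right)} = 2 - \left(-5 - m\right) = 2 + \left(5 + m\right) = 7 + m$)
$j = 6$ ($j = \frac{2 + \left(7 + 3\right) 4}{7} = \frac{2 + 10 \cdot 4}{7} = \frac{2 + 40}{7} = \frac{1}{7} \cdot 42 = 6$)
$\left(39 + j\right) \left(-103\right) = \left(39 + 6\right) \left(-103\right) = 45 \left(-103\right) = -4635$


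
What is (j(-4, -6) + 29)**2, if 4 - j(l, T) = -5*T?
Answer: 9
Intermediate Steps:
j(l, T) = 4 + 5*T (j(l, T) = 4 - (-5)*T = 4 + 5*T)
(j(-4, -6) + 29)**2 = ((4 + 5*(-6)) + 29)**2 = ((4 - 30) + 29)**2 = (-26 + 29)**2 = 3**2 = 9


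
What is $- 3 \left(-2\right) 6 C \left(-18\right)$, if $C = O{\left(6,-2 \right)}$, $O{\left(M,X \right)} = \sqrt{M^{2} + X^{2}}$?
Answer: $- 1296 \sqrt{10} \approx -4098.3$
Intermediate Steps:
$C = 2 \sqrt{10}$ ($C = \sqrt{6^{2} + \left(-2\right)^{2}} = \sqrt{36 + 4} = \sqrt{40} = 2 \sqrt{10} \approx 6.3246$)
$- 3 \left(-2\right) 6 C \left(-18\right) = - 3 \left(-2\right) 6 \cdot 2 \sqrt{10} \left(-18\right) = - 3 \left(- 12 \cdot 2 \sqrt{10}\right) \left(-18\right) = - 3 \left(- 24 \sqrt{10}\right) \left(-18\right) = 72 \sqrt{10} \left(-18\right) = - 1296 \sqrt{10}$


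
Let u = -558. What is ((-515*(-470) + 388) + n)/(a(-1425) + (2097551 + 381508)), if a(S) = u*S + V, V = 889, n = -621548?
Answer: -189555/1637549 ≈ -0.11576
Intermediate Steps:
a(S) = 889 - 558*S (a(S) = -558*S + 889 = 889 - 558*S)
((-515*(-470) + 388) + n)/(a(-1425) + (2097551 + 381508)) = ((-515*(-470) + 388) - 621548)/((889 - 558*(-1425)) + (2097551 + 381508)) = ((242050 + 388) - 621548)/((889 + 795150) + 2479059) = (242438 - 621548)/(796039 + 2479059) = -379110/3275098 = -379110*1/3275098 = -189555/1637549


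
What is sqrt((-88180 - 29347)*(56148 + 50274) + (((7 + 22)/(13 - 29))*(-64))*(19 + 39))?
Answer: I*sqrt(12507451666) ≈ 1.1184e+5*I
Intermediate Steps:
sqrt((-88180 - 29347)*(56148 + 50274) + (((7 + 22)/(13 - 29))*(-64))*(19 + 39)) = sqrt(-117527*106422 + ((29/(-16))*(-64))*58) = sqrt(-12507458394 + ((29*(-1/16))*(-64))*58) = sqrt(-12507458394 - 29/16*(-64)*58) = sqrt(-12507458394 + 116*58) = sqrt(-12507458394 + 6728) = sqrt(-12507451666) = I*sqrt(12507451666)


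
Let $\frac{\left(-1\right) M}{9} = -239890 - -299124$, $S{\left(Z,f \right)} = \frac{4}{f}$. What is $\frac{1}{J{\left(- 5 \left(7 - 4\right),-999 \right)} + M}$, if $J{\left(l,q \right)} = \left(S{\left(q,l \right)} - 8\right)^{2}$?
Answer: $- \frac{225}{119933474} \approx -1.876 \cdot 10^{-6}$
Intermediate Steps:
$J{\left(l,q \right)} = \left(-8 + \frac{4}{l}\right)^{2}$ ($J{\left(l,q \right)} = \left(\frac{4}{l} - 8\right)^{2} = \left(-8 + \frac{4}{l}\right)^{2}$)
$M = -533106$ ($M = - 9 \left(-239890 - -299124\right) = - 9 \left(-239890 + 299124\right) = \left(-9\right) 59234 = -533106$)
$\frac{1}{J{\left(- 5 \left(7 - 4\right),-999 \right)} + M} = \frac{1}{\left(8 - \frac{4}{\left(-5\right) \left(7 - 4\right)}\right)^{2} - 533106} = \frac{1}{\left(8 - \frac{4}{\left(-5\right) 3}\right)^{2} - 533106} = \frac{1}{\left(8 - \frac{4}{-15}\right)^{2} - 533106} = \frac{1}{\left(8 - - \frac{4}{15}\right)^{2} - 533106} = \frac{1}{\left(8 + \frac{4}{15}\right)^{2} - 533106} = \frac{1}{\left(\frac{124}{15}\right)^{2} - 533106} = \frac{1}{\frac{15376}{225} - 533106} = \frac{1}{- \frac{119933474}{225}} = - \frac{225}{119933474}$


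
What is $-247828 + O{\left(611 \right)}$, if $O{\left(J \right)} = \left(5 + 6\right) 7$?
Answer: $-247751$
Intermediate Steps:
$O{\left(J \right)} = 77$ ($O{\left(J \right)} = 11 \cdot 7 = 77$)
$-247828 + O{\left(611 \right)} = -247828 + 77 = -247751$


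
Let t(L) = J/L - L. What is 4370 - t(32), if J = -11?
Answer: 140875/32 ≈ 4402.3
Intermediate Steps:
t(L) = -L - 11/L (t(L) = -11/L - L = -L - 11/L)
4370 - t(32) = 4370 - (-1*32 - 11/32) = 4370 - (-32 - 11*1/32) = 4370 - (-32 - 11/32) = 4370 - 1*(-1035/32) = 4370 + 1035/32 = 140875/32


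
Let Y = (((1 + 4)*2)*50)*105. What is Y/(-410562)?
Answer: -8750/68427 ≈ -0.12787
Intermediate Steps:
Y = 52500 (Y = ((5*2)*50)*105 = (10*50)*105 = 500*105 = 52500)
Y/(-410562) = 52500/(-410562) = 52500*(-1/410562) = -8750/68427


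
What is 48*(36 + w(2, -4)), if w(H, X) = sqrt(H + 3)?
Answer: 1728 + 48*sqrt(5) ≈ 1835.3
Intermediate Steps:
w(H, X) = sqrt(3 + H)
48*(36 + w(2, -4)) = 48*(36 + sqrt(3 + 2)) = 48*(36 + sqrt(5)) = 1728 + 48*sqrt(5)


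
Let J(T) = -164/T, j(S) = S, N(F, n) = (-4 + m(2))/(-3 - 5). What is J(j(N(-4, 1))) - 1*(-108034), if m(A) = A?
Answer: 107378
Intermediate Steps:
N(F, n) = 1/4 (N(F, n) = (-4 + 2)/(-3 - 5) = -2/(-8) = -2*(-1/8) = 1/4)
J(j(N(-4, 1))) - 1*(-108034) = -164/1/4 - 1*(-108034) = -164*4 + 108034 = -656 + 108034 = 107378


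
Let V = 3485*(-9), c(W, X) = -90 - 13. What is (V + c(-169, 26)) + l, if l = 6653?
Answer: -24815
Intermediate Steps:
c(W, X) = -103
V = -31365
(V + c(-169, 26)) + l = (-31365 - 103) + 6653 = -31468 + 6653 = -24815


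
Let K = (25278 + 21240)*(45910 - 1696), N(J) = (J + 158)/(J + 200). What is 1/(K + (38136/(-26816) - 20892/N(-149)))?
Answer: 3352/6893818606561 ≈ 4.8623e-10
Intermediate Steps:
N(J) = (158 + J)/(200 + J)
K = 2056746852 (K = 46518*44214 = 2056746852)
1/(K + (38136/(-26816) - 20892/N(-149))) = 1/(2056746852 + (38136/(-26816) - 20892*(200 - 149)/(158 - 149))) = 1/(2056746852 + (38136*(-1/26816) - 20892/(9/51))) = 1/(2056746852 + (-4767/3352 - 20892/((1/51)*9))) = 1/(2056746852 + (-4767/3352 - 20892/3/17)) = 1/(2056746852 + (-4767/3352 - 20892*17/3)) = 1/(2056746852 + (-4767/3352 - 118388)) = 1/(2056746852 - 396841343/3352) = 1/(6893818606561/3352) = 3352/6893818606561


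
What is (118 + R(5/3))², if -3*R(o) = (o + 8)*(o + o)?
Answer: 8386816/729 ≈ 11505.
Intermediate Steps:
R(o) = -2*o*(8 + o)/3 (R(o) = -(o + 8)*(o + o)/3 = -(8 + o)*2*o/3 = -2*o*(8 + o)/3)
(118 + R(5/3))² = (118 - 2*5/3*(8 + 5/3)/3)² = (118 - 2*5*(⅓)*(8 + 5*(⅓))/3)² = (118 - ⅔*5/3*(8 + 5/3))² = (118 - ⅔*5/3*29/3)² = (118 - 290/27)² = (2896/27)² = 8386816/729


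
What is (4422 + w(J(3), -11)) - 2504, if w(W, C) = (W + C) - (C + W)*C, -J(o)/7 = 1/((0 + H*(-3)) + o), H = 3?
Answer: 1800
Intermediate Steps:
J(o) = -7/(-9 + o) (J(o) = -7/((0 + 3*(-3)) + o) = -7/((0 - 9) + o) = -7/(-9 + o))
w(W, C) = C + W - C*(C + W) (w(W, C) = (C + W) - C*(C + W) = C + W - C*(C + W))
(4422 + w(J(3), -11)) - 2504 = (4422 + (-11 - 7/(-9 + 3) - 1*(-11)² - 1*(-11)*(-7/(-9 + 3)))) - 2504 = (4422 + (-11 - 7/(-6) - 1*121 - 1*(-11)*(-7/(-6)))) - 2504 = (4422 + (-11 - 7*(-⅙) - 121 - 1*(-11)*(-7*(-⅙)))) - 2504 = (4422 + (-11 + 7/6 - 121 - 1*(-11)*7/6)) - 2504 = (4422 + (-11 + 7/6 - 121 + 77/6)) - 2504 = (4422 - 118) - 2504 = 4304 - 2504 = 1800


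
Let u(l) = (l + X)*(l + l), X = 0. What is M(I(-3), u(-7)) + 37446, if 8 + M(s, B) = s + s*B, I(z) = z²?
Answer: 38329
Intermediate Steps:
u(l) = 2*l² (u(l) = (l + 0)*(l + l) = l*(2*l) = 2*l²)
M(s, B) = -8 + s + B*s (M(s, B) = -8 + (s + s*B) = -8 + (s + B*s) = -8 + s + B*s)
M(I(-3), u(-7)) + 37446 = (-8 + (-3)² + (2*(-7)²)*(-3)²) + 37446 = (-8 + 9 + (2*49)*9) + 37446 = (-8 + 9 + 98*9) + 37446 = (-8 + 9 + 882) + 37446 = 883 + 37446 = 38329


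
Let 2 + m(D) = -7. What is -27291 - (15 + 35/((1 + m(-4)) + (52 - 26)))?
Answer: -491543/18 ≈ -27308.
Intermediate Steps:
m(D) = -9 (m(D) = -2 - 7 = -9)
-27291 - (15 + 35/((1 + m(-4)) + (52 - 26))) = -27291 - (15 + 35/((1 - 9) + (52 - 26))) = -27291 - (15 + 35/(-8 + 26)) = -27291 - (15 + 35/18) = -27291 - 1*305/18 = -27291 - 305/18 = -491543/18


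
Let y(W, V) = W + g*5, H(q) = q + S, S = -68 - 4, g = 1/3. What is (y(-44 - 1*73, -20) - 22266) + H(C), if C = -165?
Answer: -67855/3 ≈ -22618.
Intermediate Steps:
g = ⅓ (g = 1*(⅓) = ⅓ ≈ 0.33333)
S = -72
H(q) = -72 + q (H(q) = q - 72 = -72 + q)
y(W, V) = 5/3 + W (y(W, V) = W + (⅓)*5 = W + 5/3 = 5/3 + W)
(y(-44 - 1*73, -20) - 22266) + H(C) = ((5/3 + (-44 - 1*73)) - 22266) + (-72 - 165) = ((5/3 + (-44 - 73)) - 22266) - 237 = ((5/3 - 117) - 22266) - 237 = (-346/3 - 22266) - 237 = -67144/3 - 237 = -67855/3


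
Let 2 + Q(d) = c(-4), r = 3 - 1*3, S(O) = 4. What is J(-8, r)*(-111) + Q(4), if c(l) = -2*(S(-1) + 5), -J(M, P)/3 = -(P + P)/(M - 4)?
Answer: -20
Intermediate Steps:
r = 0 (r = 3 - 3 = 0)
J(M, P) = 6*P/(-4 + M) (J(M, P) = -(-3)*(P + P)/(M - 4) = -(-3)*(2*P)/(-4 + M) = -(-3)*2*P/(-4 + M) = -(-6)*P/(-4 + M) = 6*P/(-4 + M))
c(l) = -18 (c(l) = -2*(4 + 5) = -2*9 = -18)
Q(d) = -20 (Q(d) = -2 - 18 = -20)
J(-8, r)*(-111) + Q(4) = (6*0/(-4 - 8))*(-111) - 20 = (6*0/(-12))*(-111) - 20 = (6*0*(-1/12))*(-111) - 20 = 0*(-111) - 20 = 0 - 20 = -20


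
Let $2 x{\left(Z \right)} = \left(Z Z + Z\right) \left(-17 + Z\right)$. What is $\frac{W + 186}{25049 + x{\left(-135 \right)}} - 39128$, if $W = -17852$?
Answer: $- \frac{52814604582}{1349791} \approx -39128.0$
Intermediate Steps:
$x{\left(Z \right)} = \frac{\left(-17 + Z\right) \left(Z + Z^{2}\right)}{2}$ ($x{\left(Z \right)} = \frac{\left(Z Z + Z\right) \left(-17 + Z\right)}{2} = \frac{\left(Z^{2} + Z\right) \left(-17 + Z\right)}{2} = \frac{\left(Z + Z^{2}\right) \left(-17 + Z\right)}{2} = \frac{\left(-17 + Z\right) \left(Z + Z^{2}\right)}{2}$)
$\frac{W + 186}{25049 + x{\left(-135 \right)}} - 39128 = \frac{-17852 + 186}{25049 + \frac{1}{2} \left(-135\right) \left(-17 + \left(-135\right)^{2} - -2160\right)} - 39128 = - \frac{17666}{25049 + \frac{1}{2} \left(-135\right) \left(-17 + 18225 + 2160\right)} - 39128 = - \frac{17666}{25049 + \frac{1}{2} \left(-135\right) 20368} - 39128 = - \frac{17666}{25049 - 1374840} - 39128 = - \frac{17666}{-1349791} - 39128 = \left(-17666\right) \left(- \frac{1}{1349791}\right) - 39128 = \frac{17666}{1349791} - 39128 = - \frac{52814604582}{1349791}$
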